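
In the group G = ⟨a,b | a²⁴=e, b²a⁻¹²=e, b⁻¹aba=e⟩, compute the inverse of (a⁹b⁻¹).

The order of (a⁹b⁻¹) is 4 (smallest k with (a⁹b⁻¹)ᵏ = e), so (a⁹b⁻¹)⁻¹ = (a⁹b⁻¹)³ = a⁹b.
Check: (a⁹b⁻¹) · (a⁹b) → (a⁹b⁻¹) · a⁹ = b⁻¹;   (b⁻¹) · b = e, giving e as required.

Answer: a⁹b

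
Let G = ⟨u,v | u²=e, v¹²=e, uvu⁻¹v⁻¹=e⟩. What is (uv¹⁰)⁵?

Compute successive powers of (uv¹⁰), reducing at each step:
  (uv¹⁰)²: (uv¹⁰) · u = v¹⁰;   (v¹⁰) · v¹⁰ = v⁸
  (uv¹⁰)³: (v⁸) · u = uv⁸;   (uv⁸) · v¹⁰ = uv⁶
  (uv¹⁰)⁴: (uv⁶) · u = v⁶;   (v⁶) · v¹⁰ = v⁴
  (uv¹⁰)⁵: (v⁴) · u = uv⁴;   (uv⁴) · v¹⁰ = uv²

Answer: uv²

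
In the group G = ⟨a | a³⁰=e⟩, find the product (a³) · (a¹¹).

Compute (a³) · (a¹¹) by multiplying left to right and reducing via the relations at each step:
  (a³) · a¹¹ = a¹⁴

Answer: a¹⁴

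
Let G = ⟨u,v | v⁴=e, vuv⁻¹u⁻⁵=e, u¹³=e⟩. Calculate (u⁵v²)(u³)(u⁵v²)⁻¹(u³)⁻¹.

[(u⁵v²), (u³)] = (u⁵v²)·(u³)·(u⁵v²)⁻¹·(u³)⁻¹.
  (u⁵v²) · (u³) = u²v²
  (u²v²) · (u⁵v²) = u¹⁰
  (u¹⁰) · (u¹⁰) = u⁷

Answer: u⁷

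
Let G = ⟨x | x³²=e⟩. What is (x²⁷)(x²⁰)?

Compute (x²⁷) · (x²⁰) by multiplying left to right and reducing via the relations at each step:
  (x²⁷) · x²⁰ = x¹⁵

Answer: x¹⁵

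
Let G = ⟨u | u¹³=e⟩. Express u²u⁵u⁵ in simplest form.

Multiply left to right, reducing at each step:
  (u²) · u⁵ = u⁷
  (u⁷) · u⁵ = u¹²

Answer: u¹²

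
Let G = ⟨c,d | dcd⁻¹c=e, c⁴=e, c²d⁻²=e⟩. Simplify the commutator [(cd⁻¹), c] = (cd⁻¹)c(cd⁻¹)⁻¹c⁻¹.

[(cd⁻¹), c] = (cd⁻¹)·c·(cd⁻¹)⁻¹·c⁻¹.
  (cd⁻¹) · c = d⁻¹
  (d⁻¹) · (cd) = c³
  (c³) · (c³) = c²

Answer: c²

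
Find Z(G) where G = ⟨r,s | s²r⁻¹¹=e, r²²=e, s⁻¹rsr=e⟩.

An element z ∈ Z(G) iff z commutes with every generator.
For example r¹¹ is central: (r¹¹)·r = r¹² = r·(r¹¹); (r¹¹)·s = s⁻¹ = s·(r¹¹).
Whereas r ∉ Z(G) since r·s = rs ≠ r¹⁰s⁻¹ = s·r.
Checking each of the 44 elements this way gives Z(G) = {e, r¹¹}, of order 2.

Answer: {e, r¹¹}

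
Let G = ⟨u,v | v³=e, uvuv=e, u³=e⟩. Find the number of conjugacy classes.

The conjugacy classes (representative and size) are:
  [e] (size 1), [vu²] (size 4), [v²u] (size 4), [u²v²] (size 3).
Class equation: 1 + 4 + 4 + 3 = 12 = |G|. So G has 4 conjugacy classes.

Answer: 4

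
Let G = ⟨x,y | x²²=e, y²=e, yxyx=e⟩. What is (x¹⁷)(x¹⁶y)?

Compute (x¹⁷) · (x¹⁶y) by multiplying left to right and reducing via the relations at each step:
  (x¹⁷) · x¹⁶ = x¹¹
  (x¹¹) · y = x¹¹y

Answer: x¹¹y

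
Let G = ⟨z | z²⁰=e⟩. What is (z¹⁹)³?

Compute successive powers of (z¹⁹), reducing at each step:
  (z¹⁹)²: (z¹⁹) · z¹⁹ = z¹⁸
  (z¹⁹)³: (z¹⁸) · z¹⁹ = z¹⁷

Answer: z¹⁷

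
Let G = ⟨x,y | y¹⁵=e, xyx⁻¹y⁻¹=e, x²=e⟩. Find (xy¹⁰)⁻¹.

The order of (xy¹⁰) is 6 (smallest k with (xy¹⁰)ᵏ = e), so (xy¹⁰)⁻¹ = (xy¹⁰)⁵ = xy⁵.
Check: (xy¹⁰) · (xy⁵) → (xy¹⁰) · x = y¹⁰;   (y¹⁰) · y⁵ = e, giving e as required.

Answer: xy⁵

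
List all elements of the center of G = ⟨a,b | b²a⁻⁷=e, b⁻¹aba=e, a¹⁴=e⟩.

An element z ∈ Z(G) iff z commutes with every generator.
For example a⁷ is central: (a⁷)·a = a⁸ = a·(a⁷); (a⁷)·b = b⁻¹ = b·(a⁷).
Whereas a ∉ Z(G) since a·b = ab ≠ a⁶b⁻¹ = b·a.
Checking each of the 28 elements this way gives Z(G) = {e, a⁷}, of order 2.

Answer: {e, a⁷}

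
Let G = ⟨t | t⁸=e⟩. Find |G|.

G is generated by a single element, so G is cyclic. The relator gives t⁸ = e and no smaller power is forced to be e, so the 8 powers {e, t, t², t³, t⁴, t⁵, t⁶, t⁷} are distinct. Hence |G| = 8.

Answer: 8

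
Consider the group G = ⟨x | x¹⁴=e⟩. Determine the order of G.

G is generated by a single element, so G is cyclic. The relator gives x¹⁴ = e and no smaller power is forced to be e, so the 14 powers {e, x, x², x³, x⁴, x⁵, x⁶, x⁷, x⁸, x⁹, x¹², x¹³, x¹¹, x¹⁰} are distinct. Hence |G| = 14.

Answer: 14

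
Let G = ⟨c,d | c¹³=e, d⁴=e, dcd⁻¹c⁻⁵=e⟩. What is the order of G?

Enumerate words in the generators, reducing via the relations: the distinct elements are
  {c, d, e, cd, c², c³, c⁴, c⁵, c⁶, c⁷, c⁸, c⁹, d², d³, cd², cd³, c²d, c³d, c¹², c¹¹, c¹⁰, c⁴d, c⁵d, c⁶d, c⁷d, c⁸d, c⁹d, c²d², c²d³, c³d², c³d³, c¹²d, c¹¹d, c¹⁰d, c⁴d², c⁴d³, c⁵d², c⁵d³, c⁶d², c⁶d³, c⁷d², c⁷d³, c⁸d², c⁸d³, c⁹d², c⁹d³, c¹²d², c¹²d³, c¹¹d², c¹¹d³, c¹⁰d², c¹⁰d³}.
No further products give new elements, so |G| = 52.

Answer: 52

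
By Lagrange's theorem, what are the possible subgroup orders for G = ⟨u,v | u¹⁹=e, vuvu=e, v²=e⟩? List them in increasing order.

|G| = 38 = 2 · 19. By Lagrange's theorem the order of any subgroup divides 38; the divisors of 38 are 1, 2, 19, 38.

Answer: 1, 2, 19, 38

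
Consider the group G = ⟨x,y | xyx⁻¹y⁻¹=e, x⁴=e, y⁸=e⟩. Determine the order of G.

Enumerate words in the generators, reducing via the relations: the distinct elements are
  {e, x, y, xy, x², x³, y², y³, y⁴, y⁵, y⁶, y⁷, xy², xy³, xy⁴, xy⁵, xy⁶, xy⁷, x²y, x³y, x²y², x²y³, x²y⁴, x²y⁵, x²y⁶, x²y⁷, x³y², x³y³, x³y⁴, x³y⁵, x³y⁶, x³y⁷}.
No further products give new elements, so |G| = 32.

Answer: 32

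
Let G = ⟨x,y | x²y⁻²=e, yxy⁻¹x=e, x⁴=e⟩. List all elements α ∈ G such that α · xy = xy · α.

⟨xy⟩ ⊆ C_G(xy) since powers of xy commute with xy; so |C_G(xy)| ≥ |⟨xy⟩| = 4.
By orbit–stabilizer, |C_G(xy)| = |G| / |conj. class of xy| = 8 / 2 = 4.
The 4 elements commuting with xy are {e, x², xy⁻¹, xy}.

Answer: {e, x², xy⁻¹, xy}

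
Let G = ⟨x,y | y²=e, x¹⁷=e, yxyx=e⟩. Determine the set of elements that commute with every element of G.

An element z ∈ Z(G) iff z commutes with every generator.
For example e is central: e·x = x = x·e; e·y = y = y·e.
Whereas x ∉ Z(G) since x·y = xy ≠ x¹⁶y = y·x.
Checking each of the 34 elements this way gives Z(G) = {e}, of order 1.

Answer: {e}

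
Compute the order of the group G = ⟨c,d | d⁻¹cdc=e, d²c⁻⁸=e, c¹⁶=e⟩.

Enumerate words in the generators, reducing via the relations: the distinct elements are
  {c, d, e, cd, c², c³, c⁴, c⁵, c⁶, c⁷, c⁸, c⁹, c²d, c³d, c¹², c¹³, c¹¹, c¹⁰, c¹⁴, c¹⁵, c⁴d, c⁵d, c⁶d, c⁷d, d⁻¹, cd⁻¹, c²d⁻¹, c³d⁻¹, c⁴d⁻¹, c⁵d⁻¹, c⁶d⁻¹, c⁷d⁻¹}.
No further products give new elements, so |G| = 32.

Answer: 32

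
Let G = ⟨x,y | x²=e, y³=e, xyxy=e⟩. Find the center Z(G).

An element z ∈ Z(G) iff z commutes with every generator.
For example e is central: e·x = x = x·e; e·y = y = y·e.
Whereas x ∉ Z(G) since x·y = xy ≠ xy² = y·x.
Checking each of the 6 elements this way gives Z(G) = {e}, of order 1.

Answer: {e}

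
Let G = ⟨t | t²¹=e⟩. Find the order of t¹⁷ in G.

Compute successive powers until reaching e:
  (t¹⁷)¹ = t¹⁷, (t¹⁷)² = t¹³, (t¹⁷)³ = t⁹, (t¹⁷)⁴ = t⁵, (t¹⁷)⁵ = t, (t¹⁷)⁶ = t¹⁸, (t¹⁷)⁷ = t¹⁴, (t¹⁷)⁸ = t¹⁰, (t¹⁷)⁹ = t⁶, (t¹⁷)¹⁰ = t², (t¹⁷)¹¹ = t¹⁹, (t¹⁷)¹² = t¹⁵, (t¹⁷)¹³ = t¹¹, (t¹⁷)¹⁴ = t⁷, (t¹⁷)¹⁵ = t³, (t¹⁷)¹⁶ = t²⁰, (t¹⁷)¹⁷ = t¹⁶, (t¹⁷)¹⁸ = t¹², (t¹⁷)¹⁹ = t⁸, (t¹⁷)²⁰ = t⁴, (t¹⁷)²¹ = e.
The smallest positive k with (t¹⁷)ᵏ = e is 21.

Answer: 21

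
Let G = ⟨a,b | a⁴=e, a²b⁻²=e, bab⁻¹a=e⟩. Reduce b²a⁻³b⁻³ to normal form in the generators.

Multiply left to right, reducing at each step:
  (a²) · a⁻³ = a³
  (a³) · b⁻³ = ab⁻¹

Answer: ab⁻¹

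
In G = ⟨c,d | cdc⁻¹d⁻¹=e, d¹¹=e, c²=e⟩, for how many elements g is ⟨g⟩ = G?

G is cyclic of order 22. An element generates G iff its order is 22, and a cyclic group of order 22 has exactly φ(22) = 10 such elements.

Answer: 10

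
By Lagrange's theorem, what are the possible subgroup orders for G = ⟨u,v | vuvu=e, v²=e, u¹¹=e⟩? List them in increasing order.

|G| = 22 = 2 · 11. By Lagrange's theorem the order of any subgroup divides 22; the divisors of 22 are 1, 2, 11, 22.

Answer: 1, 2, 11, 22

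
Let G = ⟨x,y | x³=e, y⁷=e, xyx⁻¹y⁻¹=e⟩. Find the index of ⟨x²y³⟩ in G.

First find ord(x²y³) by computing successive powers:
  (x²y³)¹ = x²y³, (x²y³)² = xy⁶, (x²y³)³ = y², (x²y³)⁴ = x²y⁵, (x²y³)⁵ = xy, (x²y³)⁶ = y⁴, (x²y³)⁷ = x², (x²y³)⁸ = xy³, (x²y³)⁹ = y⁶, (x²y³)¹⁰ = x²y², (x²y³)¹¹ = xy⁵, (x²y³)¹² = y, (x²y³)¹³ = x²y⁴, (x²y³)¹⁴ = x, (x²y³)¹⁵ = y³, (x²y³)¹⁶ = x²y⁶, (x²y³)¹⁷ = xy², (x²y³)¹⁸ = y⁵, (x²y³)¹⁹ = x²y, (x²y³)²⁰ = xy⁴, (x²y³)²¹ = e.
So |⟨x²y³⟩| = ord(x²y³) = 21. With |G| = 21, by Lagrange [G : ⟨x²y³⟩] = 21/21 = 1.

Answer: 1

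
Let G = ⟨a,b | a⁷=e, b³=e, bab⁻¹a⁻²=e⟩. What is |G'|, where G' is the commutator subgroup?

G' = [G, G] is generated by all commutators. The generator-pair commutators are: [a, b] = a⁶.
The subgroup they normally generate is {e, a, a², a³, a⁴, a⁵, a⁶}, of order 7.
Check: |G/G'| = 21/7 = 3 is the order of the abelianisation.

Answer: 7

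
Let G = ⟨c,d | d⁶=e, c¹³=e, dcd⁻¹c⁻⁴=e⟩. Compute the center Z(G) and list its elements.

An element z ∈ Z(G) iff z commutes with every generator.
For example e is central: e·c = c = c·e; e·d = d = d·e.
Whereas c ∉ Z(G) since c·d = cd ≠ c⁴d = d·c.
Checking each of the 78 elements this way gives Z(G) = {e}, of order 1.

Answer: {e}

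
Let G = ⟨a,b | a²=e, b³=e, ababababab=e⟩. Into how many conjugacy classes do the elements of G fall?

The conjugacy classes (representative and size) are:
  [e] (size 1), [abab²abab²a] (size 15), [babab²a] (size 20), [ab²ab²a] (size 12), [b²abab²] (size 12).
Class equation: 1 + 15 + 20 + 12 + 12 = 60 = |G|. So G has 5 conjugacy classes.

Answer: 5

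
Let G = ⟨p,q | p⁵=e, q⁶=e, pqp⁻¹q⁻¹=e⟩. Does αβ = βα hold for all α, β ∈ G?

Each pair of generators commutes: p·q = pq = q·p. Since the generators pairwise commute, every element of G commutes with every other, so G is abelian.

Answer: Yes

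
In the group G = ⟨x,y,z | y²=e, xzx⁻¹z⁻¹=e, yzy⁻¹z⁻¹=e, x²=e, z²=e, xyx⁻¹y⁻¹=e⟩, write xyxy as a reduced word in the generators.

Multiply left to right, reducing at each step:
  x · y = xy
  (xy) · x = y
  y · y = e

Answer: e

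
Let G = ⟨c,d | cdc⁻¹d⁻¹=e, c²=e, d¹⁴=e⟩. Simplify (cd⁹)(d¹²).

Compute (cd⁹) · (d¹²) by multiplying left to right and reducing via the relations at each step:
  (cd⁹) · d¹² = cd⁷

Answer: cd⁷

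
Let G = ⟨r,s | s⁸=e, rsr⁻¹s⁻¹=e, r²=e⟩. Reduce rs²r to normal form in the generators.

Multiply left to right, reducing at each step:
  r · s² = rs²
  (rs²) · r = s²

Answer: s²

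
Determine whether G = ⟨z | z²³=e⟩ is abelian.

G has a single generator, so G is cyclic and hence abelian.

Answer: Yes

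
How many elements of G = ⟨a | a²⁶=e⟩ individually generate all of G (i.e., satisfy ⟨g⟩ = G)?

G is cyclic of order 26. An element generates G iff its order is 26, and a cyclic group of order 26 has exactly φ(26) = 12 such elements.

Answer: 12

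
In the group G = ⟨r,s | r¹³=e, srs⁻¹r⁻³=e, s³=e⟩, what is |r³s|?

Compute successive powers until reaching e:
  (r³s)¹ = r³s, (r³s)² = r¹²s², (r³s)³ = e.
The smallest positive k with (r³s)ᵏ = e is 3.

Answer: 3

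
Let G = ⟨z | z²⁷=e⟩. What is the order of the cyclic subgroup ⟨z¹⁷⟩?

|⟨z¹⁷⟩| equals the order of z¹⁷. Compute successive powers until reaching e:
  (z¹⁷)¹ = z¹⁷, (z¹⁷)² = z⁷, (z¹⁷)³ = z²⁴, (z¹⁷)⁴ = z¹⁴, (z¹⁷)⁵ = z⁴, (z¹⁷)⁶ = z²¹, (z¹⁷)⁷ = z¹¹, (z¹⁷)⁸ = z, (z¹⁷)⁹ = z¹⁸, (z¹⁷)¹⁰ = z⁸, (z¹⁷)¹¹ = z²⁵, (z¹⁷)¹² = z¹⁵, (z¹⁷)¹³ = z⁵, (z¹⁷)¹⁴ = z²², (z¹⁷)¹⁵ = z¹², (z¹⁷)¹⁶ = z², (z¹⁷)¹⁷ = z¹⁹, (z¹⁷)¹⁸ = z⁹, (z¹⁷)¹⁹ = z²⁶, (z¹⁷)²⁰ = z¹⁶, (z¹⁷)²¹ = z⁶, (z¹⁷)²² = z²³, (z¹⁷)²³ = z¹³, (z¹⁷)²⁴ = z³, (z¹⁷)²⁵ = z²⁰, (z¹⁷)²⁶ = z¹⁰, (z¹⁷)²⁷ = e.
The smallest positive k with (z¹⁷)ᵏ = e is 27, so |⟨z¹⁷⟩| = 27.

Answer: 27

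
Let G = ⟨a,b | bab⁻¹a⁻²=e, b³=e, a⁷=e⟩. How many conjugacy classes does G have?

The conjugacy classes (representative and size) are:
  [e] (size 1), [a²] (size 3), [a⁵] (size 3), [b] (size 7), [b²] (size 7).
Class equation: 1 + 3 + 3 + 7 + 7 = 21 = |G|. So G has 5 conjugacy classes.

Answer: 5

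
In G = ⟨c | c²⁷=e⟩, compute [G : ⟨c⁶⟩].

First find ord(c⁶) by computing successive powers:
  (c⁶)¹ = c⁶, (c⁶)² = c¹², (c⁶)³ = c¹⁸, (c⁶)⁴ = c²⁴, (c⁶)⁵ = c³, (c⁶)⁶ = c⁹, (c⁶)⁷ = c¹⁵, (c⁶)⁸ = c²¹, (c⁶)⁹ = e.
So |⟨c⁶⟩| = ord(c⁶) = 9. With |G| = 27, by Lagrange [G : ⟨c⁶⟩] = 27/9 = 3.

Answer: 3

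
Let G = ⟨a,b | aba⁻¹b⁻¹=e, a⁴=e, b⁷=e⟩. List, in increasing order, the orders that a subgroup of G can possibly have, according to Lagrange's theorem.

|G| = 28 = 2² · 7. By Lagrange's theorem the order of any subgroup divides 28; the divisors of 28 are 1, 2, 4, 7, 14, 28.

Answer: 1, 2, 4, 7, 14, 28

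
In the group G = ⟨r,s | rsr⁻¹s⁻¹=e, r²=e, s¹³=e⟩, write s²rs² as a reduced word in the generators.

Multiply left to right, reducing at each step:
  (s²) · r = rs²
  (rs²) · s² = rs⁴

Answer: rs⁴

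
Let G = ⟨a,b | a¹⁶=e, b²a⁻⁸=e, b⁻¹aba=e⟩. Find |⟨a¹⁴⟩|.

|⟨a¹⁴⟩| equals the order of a¹⁴. Compute successive powers until reaching e:
  (a¹⁴)¹ = a¹⁴, (a¹⁴)² = a¹², (a¹⁴)³ = a¹⁰, (a¹⁴)⁴ = a⁸, (a¹⁴)⁵ = a⁶, (a¹⁴)⁶ = a⁴, (a¹⁴)⁷ = a², (a¹⁴)⁸ = e.
The smallest positive k with (a¹⁴)ᵏ = e is 8, so |⟨a¹⁴⟩| = 8.

Answer: 8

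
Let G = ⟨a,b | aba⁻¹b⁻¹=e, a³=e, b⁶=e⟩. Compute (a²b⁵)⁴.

Compute successive powers of (a²b⁵), reducing at each step:
  (a²b⁵)²: (a²b⁵) · a² = ab⁵;   (ab⁵) · b⁵ = ab⁴
  (a²b⁵)³: (ab⁴) · a² = b⁴;   (b⁴) · b⁵ = b³
  (a²b⁵)⁴: (b³) · a² = a²b³;   (a²b³) · b⁵ = a²b²

Answer: a²b²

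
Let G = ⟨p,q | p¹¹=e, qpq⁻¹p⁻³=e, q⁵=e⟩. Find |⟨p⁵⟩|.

|⟨p⁵⟩| equals the order of p⁵. Compute successive powers until reaching e:
  (p⁵)¹ = p⁵, (p⁵)² = p¹⁰, (p⁵)³ = p⁴, (p⁵)⁴ = p⁹, (p⁵)⁵ = p³, (p⁵)⁶ = p⁸, (p⁵)⁷ = p², (p⁵)⁸ = p⁷, (p⁵)⁹ = p, (p⁵)¹⁰ = p⁶, (p⁵)¹¹ = e.
The smallest positive k with (p⁵)ᵏ = e is 11, so |⟨p⁵⟩| = 11.

Answer: 11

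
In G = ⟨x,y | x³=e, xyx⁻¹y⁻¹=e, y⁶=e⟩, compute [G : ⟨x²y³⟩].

First find ord(x²y³) by computing successive powers:
  (x²y³)¹ = x²y³, (x²y³)² = x, (x²y³)³ = y³, (x²y³)⁴ = x², (x²y³)⁵ = xy³, (x²y³)⁶ = e.
So |⟨x²y³⟩| = ord(x²y³) = 6. With |G| = 18, by Lagrange [G : ⟨x²y³⟩] = 18/6 = 3.

Answer: 3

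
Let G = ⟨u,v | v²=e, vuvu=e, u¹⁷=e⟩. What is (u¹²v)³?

Compute successive powers of (u¹²v), reducing at each step:
  (u¹²v)²: (u¹²v) · u¹² = v;   v · v = e
  (u¹²v)³: e · u¹² = u¹²;   (u¹²) · v = u¹²v

Answer: u¹²v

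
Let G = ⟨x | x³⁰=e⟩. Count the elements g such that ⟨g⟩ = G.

G is cyclic of order 30. An element generates G iff its order is 30, and a cyclic group of order 30 has exactly φ(30) = 8 such elements.

Answer: 8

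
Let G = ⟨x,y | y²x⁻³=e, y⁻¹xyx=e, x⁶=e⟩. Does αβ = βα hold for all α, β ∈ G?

x·y = xy but y·x = x²y⁻¹, so x·y ≠ y·x and G is not abelian.

Answer: No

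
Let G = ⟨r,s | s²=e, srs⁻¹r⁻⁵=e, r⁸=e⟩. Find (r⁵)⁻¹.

The order of (r⁵) is 8 (smallest k with (r⁵)ᵏ = e), so (r⁵)⁻¹ = (r⁵)⁷ = r³.
Check: (r⁵) · (r³) → (r⁵) · r³ = e, giving e as required.

Answer: r³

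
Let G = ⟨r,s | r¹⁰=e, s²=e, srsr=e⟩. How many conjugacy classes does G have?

The conjugacy classes (representative and size) are:
  [e] (size 1), [r] (size 2), [r²] (size 2), [r³] (size 2), [r⁴] (size 2), [r⁵] (size 1), [r²s] (size 5), [r³s] (size 5).
Class equation: 1 + 2 + 2 + 2 + 2 + 1 + 5 + 5 = 20 = |G|. So G has 8 conjugacy classes.

Answer: 8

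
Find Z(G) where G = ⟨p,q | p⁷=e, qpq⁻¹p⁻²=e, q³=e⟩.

An element z ∈ Z(G) iff z commutes with every generator.
For example e is central: e·p = p = p·e; e·q = q = q·e.
Whereas p ∉ Z(G) since p·q = pq ≠ p²q = q·p.
Checking each of the 21 elements this way gives Z(G) = {e}, of order 1.

Answer: {e}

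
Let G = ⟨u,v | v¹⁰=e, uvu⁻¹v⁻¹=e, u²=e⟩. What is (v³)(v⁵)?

Compute (v³) · (v⁵) by multiplying left to right and reducing via the relations at each step:
  (v³) · v⁵ = v⁸

Answer: v⁸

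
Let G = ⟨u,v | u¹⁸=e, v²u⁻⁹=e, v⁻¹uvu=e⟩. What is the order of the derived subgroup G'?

G' = [G, G] is generated by all commutators. The generator-pair commutators are: [u, v] = u².
The subgroup they normally generate is {e, u², u⁴, u⁶, u⁸, u¹⁰, u¹², u¹⁴, u¹⁶}, of order 9.
Check: |G/G'| = 36/9 = 4 is the order of the abelianisation.

Answer: 9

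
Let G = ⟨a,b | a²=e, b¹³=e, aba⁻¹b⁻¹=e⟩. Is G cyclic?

|G| = 26. The element ab has order 26 (its powers give 26 distinct elements), so ⟨ab⟩ = G and G is cyclic.

Answer: Yes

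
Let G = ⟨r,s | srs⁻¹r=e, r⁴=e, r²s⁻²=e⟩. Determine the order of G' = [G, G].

G' = [G, G] is generated by all commutators. The generator-pair commutators are: [r, s] = r².
The subgroup they normally generate is {e, r²}, of order 2.
Check: |G/G'| = 8/2 = 4 is the order of the abelianisation.

Answer: 2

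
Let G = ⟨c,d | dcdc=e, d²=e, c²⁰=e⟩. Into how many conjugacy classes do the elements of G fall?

The conjugacy classes (representative and size) are:
  [e] (size 1), [c] (size 2), [c¹⁸] (size 2), [c³] (size 2), [c⁴] (size 2), [c¹⁵] (size 2), [c¹⁴] (size 2), [c⁷] (size 2), [c¹²] (size 2), [c¹¹] (size 2), [c¹⁰] (size 1), [c¹⁸d] (size 10), [c⁵d] (size 10).
Class equation: 1 + 2 + 2 + 2 + 2 + 2 + 2 + 2 + 2 + 2 + 1 + 10 + 10 = 40 = |G|. So G has 13 conjugacy classes.

Answer: 13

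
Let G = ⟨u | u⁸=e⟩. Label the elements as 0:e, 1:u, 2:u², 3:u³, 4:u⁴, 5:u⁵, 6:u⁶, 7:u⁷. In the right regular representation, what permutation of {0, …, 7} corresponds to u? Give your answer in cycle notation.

(0 1 2 3 4 5 6 7)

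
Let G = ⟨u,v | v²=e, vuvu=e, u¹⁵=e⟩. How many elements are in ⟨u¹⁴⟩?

|⟨u¹⁴⟩| equals the order of u¹⁴. Compute successive powers until reaching e:
  (u¹⁴)¹ = u¹⁴, (u¹⁴)² = u¹³, (u¹⁴)³ = u¹², (u¹⁴)⁴ = u¹¹, (u¹⁴)⁵ = u¹⁰, (u¹⁴)⁶ = u⁹, (u¹⁴)⁷ = u⁸, (u¹⁴)⁸ = u⁷, (u¹⁴)⁹ = u⁶, (u¹⁴)¹⁰ = u⁵, (u¹⁴)¹¹ = u⁴, (u¹⁴)¹² = u³, (u¹⁴)¹³ = u², (u¹⁴)¹⁴ = u, (u¹⁴)¹⁵ = e.
The smallest positive k with (u¹⁴)ᵏ = e is 15, so |⟨u¹⁴⟩| = 15.

Answer: 15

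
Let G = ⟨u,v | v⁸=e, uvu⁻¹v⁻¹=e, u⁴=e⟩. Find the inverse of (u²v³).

The order of (u²v³) is 8 (smallest k with (u²v³)ᵏ = e), so (u²v³)⁻¹ = (u²v³)⁷ = u²v⁵.
Check: (u²v³) · (u²v⁵) → (u²v³) · u² = v³;   (v³) · v⁵ = e, giving e as required.

Answer: u²v⁵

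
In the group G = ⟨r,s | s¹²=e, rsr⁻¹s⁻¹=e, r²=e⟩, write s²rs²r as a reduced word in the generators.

Multiply left to right, reducing at each step:
  (s²) · r = rs²
  (rs²) · s² = rs⁴
  (rs⁴) · r = s⁴

Answer: s⁴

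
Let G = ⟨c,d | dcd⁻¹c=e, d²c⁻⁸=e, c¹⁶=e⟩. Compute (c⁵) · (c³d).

Compute (c⁵) · (c³d) by multiplying left to right and reducing via the relations at each step:
  (c⁵) · c³ = c⁸
  (c⁸) · d = d⁻¹

Answer: d⁻¹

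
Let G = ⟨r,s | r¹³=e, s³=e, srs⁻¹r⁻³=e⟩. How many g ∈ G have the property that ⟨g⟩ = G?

⟨g⟩ = G would require ord(g) = |G| = 39, but the maximum element order in G is 13 < 39. So G is not cyclic and no single element generates it: the count is 0.

Answer: 0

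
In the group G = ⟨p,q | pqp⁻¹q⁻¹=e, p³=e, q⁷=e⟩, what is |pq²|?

Compute successive powers until reaching e:
  (pq²)¹ = pq², (pq²)² = p²q⁴, (pq²)³ = q⁶, (pq²)⁴ = pq, (pq²)⁵ = p²q³, (pq²)⁶ = q⁵, (pq²)⁷ = p, (pq²)⁸ = p²q², (pq²)⁹ = q⁴, (pq²)¹⁰ = pq⁶, (pq²)¹¹ = p²q, (pq²)¹² = q³, (pq²)¹³ = pq⁵, (pq²)¹⁴ = p², (pq²)¹⁵ = q², (pq²)¹⁶ = pq⁴, (pq²)¹⁷ = p²q⁶, (pq²)¹⁸ = q, (pq²)¹⁹ = pq³, (pq²)²⁰ = p²q⁵, (pq²)²¹ = e.
The smallest positive k with (pq²)ᵏ = e is 21.

Answer: 21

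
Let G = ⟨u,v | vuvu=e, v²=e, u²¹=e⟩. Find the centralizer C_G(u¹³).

⟨u¹³⟩ ⊆ C_G(u¹³) since powers of u¹³ commute with u¹³; so |C_G(u¹³)| ≥ |⟨u¹³⟩| = 21.
By orbit–stabilizer, |C_G(u¹³)| = |G| / |conj. class of u¹³| = 42 / 2 = 21.
The 21 elements commuting with u¹³ are {e, u, u², u³, u⁴, u⁵, u⁶, u⁷, u⁸, u⁹, u¹⁰, u¹¹, u¹², u¹³, u¹⁴, u¹⁵, u¹⁶, u¹⁷, u¹⁸, u¹⁹, u²⁰}.

Answer: {e, u, u², u³, u⁴, u⁵, u⁶, u⁷, u⁸, u⁹, u¹⁰, u¹¹, u¹², u¹³, u¹⁴, u¹⁵, u¹⁶, u¹⁷, u¹⁸, u¹⁹, u²⁰}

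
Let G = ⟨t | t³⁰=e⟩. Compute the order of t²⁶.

Compute successive powers until reaching e:
  (t²⁶)¹ = t²⁶, (t²⁶)² = t²², (t²⁶)³ = t¹⁸, (t²⁶)⁴ = t¹⁴, (t²⁶)⁵ = t¹⁰, (t²⁶)⁶ = t⁶, (t²⁶)⁷ = t², (t²⁶)⁸ = t²⁸, (t²⁶)⁹ = t²⁴, (t²⁶)¹⁰ = t²⁰, (t²⁶)¹¹ = t¹⁶, (t²⁶)¹² = t¹², (t²⁶)¹³ = t⁸, (t²⁶)¹⁴ = t⁴, (t²⁶)¹⁵ = e.
The smallest positive k with (t²⁶)ᵏ = e is 15.

Answer: 15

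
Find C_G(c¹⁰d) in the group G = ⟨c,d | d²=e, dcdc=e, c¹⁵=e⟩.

⟨c¹⁰d⟩ ⊆ C_G(c¹⁰d) since powers of c¹⁰d commute with c¹⁰d; so |C_G(c¹⁰d)| ≥ |⟨c¹⁰d⟩| = 2.
By orbit–stabilizer, |C_G(c¹⁰d)| = |G| / |conj. class of c¹⁰d| = 30 / 15 = 2.
The 2 elements commuting with c¹⁰d are {e, c¹⁰d}.

Answer: {e, c¹⁰d}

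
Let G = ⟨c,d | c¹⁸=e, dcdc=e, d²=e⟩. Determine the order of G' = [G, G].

G' = [G, G] is generated by all commutators. The generator-pair commutators are: [c, d] = c².
The subgroup they normally generate is {e, c², c⁴, c⁶, c⁸, c¹⁰, c¹², c¹⁴, c¹⁶}, of order 9.
Check: |G/G'| = 36/9 = 4 is the order of the abelianisation.

Answer: 9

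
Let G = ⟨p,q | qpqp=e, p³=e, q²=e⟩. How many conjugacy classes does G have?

The conjugacy classes (representative and size) are:
  [e] (size 1), [p] (size 2), [pq] (size 3).
Class equation: 1 + 2 + 3 = 6 = |G|. So G has 3 conjugacy classes.

Answer: 3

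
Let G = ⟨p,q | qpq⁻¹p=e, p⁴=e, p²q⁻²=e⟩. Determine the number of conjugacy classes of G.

The conjugacy classes (representative and size) are:
  [e] (size 1), [p³] (size 2), [p²] (size 1), [q⁻¹] (size 2), [pq] (size 2).
Class equation: 1 + 2 + 1 + 2 + 2 = 8 = |G|. So G has 5 conjugacy classes.

Answer: 5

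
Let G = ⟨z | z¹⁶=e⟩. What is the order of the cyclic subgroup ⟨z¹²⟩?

|⟨z¹²⟩| equals the order of z¹². Compute successive powers until reaching e:
  (z¹²)¹ = z¹², (z¹²)² = z⁸, (z¹²)³ = z⁴, (z¹²)⁴ = e.
The smallest positive k with (z¹²)ᵏ = e is 4, so |⟨z¹²⟩| = 4.

Answer: 4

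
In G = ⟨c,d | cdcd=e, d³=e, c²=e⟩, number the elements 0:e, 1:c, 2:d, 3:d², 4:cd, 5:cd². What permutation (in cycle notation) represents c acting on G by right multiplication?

(0 1)(2 5)(3 4)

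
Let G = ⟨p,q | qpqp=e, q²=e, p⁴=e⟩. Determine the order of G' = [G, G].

G' = [G, G] is generated by all commutators. The generator-pair commutators are: [p, q] = p².
The subgroup they normally generate is {e, p²}, of order 2.
Check: |G/G'| = 8/2 = 4 is the order of the abelianisation.

Answer: 2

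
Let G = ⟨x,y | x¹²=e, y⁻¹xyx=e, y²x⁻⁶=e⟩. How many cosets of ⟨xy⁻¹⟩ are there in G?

First find ord(xy⁻¹) by computing successive powers:
  (xy⁻¹)¹ = xy⁻¹, (xy⁻¹)² = x⁶, (xy⁻¹)³ = xy, (xy⁻¹)⁴ = e.
So |⟨xy⁻¹⟩| = ord(xy⁻¹) = 4. With |G| = 24, by Lagrange [G : ⟨xy⁻¹⟩] = 24/4 = 6.

Answer: 6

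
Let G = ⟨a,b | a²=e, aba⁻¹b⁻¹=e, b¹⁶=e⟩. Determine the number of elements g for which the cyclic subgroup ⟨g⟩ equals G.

⟨g⟩ = G would require ord(g) = |G| = 32, but the maximum element order in G is 16 < 32. So G is not cyclic and no single element generates it: the count is 0.

Answer: 0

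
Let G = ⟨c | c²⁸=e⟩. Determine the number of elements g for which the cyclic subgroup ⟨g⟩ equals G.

G is cyclic of order 28. An element generates G iff its order is 28, and a cyclic group of order 28 has exactly φ(28) = 12 such elements.

Answer: 12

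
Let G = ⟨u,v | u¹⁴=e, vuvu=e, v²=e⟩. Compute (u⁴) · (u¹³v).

Compute (u⁴) · (u¹³v) by multiplying left to right and reducing via the relations at each step:
  (u⁴) · u¹³ = u³
  (u³) · v = u³v

Answer: u³v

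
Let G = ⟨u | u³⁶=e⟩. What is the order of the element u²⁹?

Compute successive powers until reaching e:
  (u²⁹)¹ = u²⁹, (u²⁹)² = u²², (u²⁹)³ = u¹⁵, (u²⁹)⁴ = u⁸, (u²⁹)⁵ = u, (u²⁹)⁶ = u³⁰, (u²⁹)⁷ = u²³, (u²⁹)⁸ = u¹⁶, (u²⁹)⁹ = u⁹, (u²⁹)¹⁰ = u², (u²⁹)¹¹ = u³¹, (u²⁹)¹² = u²⁴, (u²⁹)¹³ = u¹⁷, (u²⁹)¹⁴ = u¹⁰, (u²⁹)¹⁵ = u³, (u²⁹)¹⁶ = u³², (u²⁹)¹⁷ = u²⁵, (u²⁹)¹⁸ = u¹⁸, (u²⁹)¹⁹ = u¹¹, (u²⁹)²⁰ = u⁴, (u²⁹)²¹ = u³³, (u²⁹)²² = u²⁶, (u²⁹)²³ = u¹⁹, (u²⁹)²⁴ = u¹², (u²⁹)²⁵ = u⁵, (u²⁹)²⁶ = u³⁴, (u²⁹)²⁷ = u²⁷, (u²⁹)²⁸ = u²⁰, (u²⁹)²⁹ = u¹³, (u²⁹)³⁰ = u⁶, (u²⁹)³¹ = u³⁵, (u²⁹)³² = u²⁸, (u²⁹)³³ = u²¹, (u²⁹)³⁴ = u¹⁴, (u²⁹)³⁵ = u⁷, (u²⁹)³⁶ = e.
The smallest positive k with (u²⁹)ᵏ = e is 36.

Answer: 36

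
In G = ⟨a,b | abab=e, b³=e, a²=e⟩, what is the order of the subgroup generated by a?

|⟨a⟩| equals the order of a. Compute successive powers until reaching e:
  a¹ = a, a² = e.
The smallest positive k with aᵏ = e is 2, so |⟨a⟩| = 2.

Answer: 2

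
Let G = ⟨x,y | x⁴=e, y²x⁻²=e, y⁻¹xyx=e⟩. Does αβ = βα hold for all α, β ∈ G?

x·y = xy but y·x = xy⁻¹, so x·y ≠ y·x and G is not abelian.

Answer: No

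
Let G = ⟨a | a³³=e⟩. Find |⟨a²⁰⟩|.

|⟨a²⁰⟩| equals the order of a²⁰. Compute successive powers until reaching e:
  (a²⁰)¹ = a²⁰, (a²⁰)² = a⁷, (a²⁰)³ = a²⁷, (a²⁰)⁴ = a¹⁴, (a²⁰)⁵ = a, (a²⁰)⁶ = a²¹, (a²⁰)⁷ = a⁸, (a²⁰)⁸ = a²⁸, (a²⁰)⁹ = a¹⁵, (a²⁰)¹⁰ = a², (a²⁰)¹¹ = a²², (a²⁰)¹² = a⁹, (a²⁰)¹³ = a²⁹, (a²⁰)¹⁴ = a¹⁶, (a²⁰)¹⁵ = a³, (a²⁰)¹⁶ = a²³, (a²⁰)¹⁷ = a¹⁰, (a²⁰)¹⁸ = a³⁰, (a²⁰)¹⁹ = a¹⁷, (a²⁰)²⁰ = a⁴, (a²⁰)²¹ = a²⁴, (a²⁰)²² = a¹¹, (a²⁰)²³ = a³¹, (a²⁰)²⁴ = a¹⁸, (a²⁰)²⁵ = a⁵, (a²⁰)²⁶ = a²⁵, (a²⁰)²⁷ = a¹², (a²⁰)²⁸ = a³², (a²⁰)²⁹ = a¹⁹, (a²⁰)³⁰ = a⁶, (a²⁰)³¹ = a²⁶, (a²⁰)³² = a¹³, (a²⁰)³³ = e.
The smallest positive k with (a²⁰)ᵏ = e is 33, so |⟨a²⁰⟩| = 33.

Answer: 33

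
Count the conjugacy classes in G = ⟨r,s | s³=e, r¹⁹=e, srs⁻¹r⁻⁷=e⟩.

The conjugacy classes (representative and size) are:
  [e] (size 1), [r¹¹] (size 3), [r¹⁴] (size 3), [r⁶] (size 3), [r¹⁷] (size 3), [r¹²] (size 3), [r¹⁰] (size 3), [r²s] (size 19), [r¹⁸s²] (size 19).
Class equation: 1 + 3 + 3 + 3 + 3 + 3 + 3 + 19 + 19 = 57 = |G|. So G has 9 conjugacy classes.

Answer: 9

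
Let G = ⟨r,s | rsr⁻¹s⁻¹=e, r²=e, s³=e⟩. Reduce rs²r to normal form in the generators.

Multiply left to right, reducing at each step:
  r · s² = rs²
  (rs²) · r = s²

Answer: s²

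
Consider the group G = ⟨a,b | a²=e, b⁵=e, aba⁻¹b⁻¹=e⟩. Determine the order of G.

Enumerate words in the generators, reducing via the relations: the distinct elements are
  {a, b, e, ab, b², b³, b⁴, ab², ab³, ab⁴}.
No further products give new elements, so |G| = 10.

Answer: 10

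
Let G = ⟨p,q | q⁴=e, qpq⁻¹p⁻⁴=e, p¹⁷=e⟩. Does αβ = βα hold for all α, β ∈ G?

p·q = pq but q·p = p⁴q, so p·q ≠ q·p and G is not abelian.

Answer: No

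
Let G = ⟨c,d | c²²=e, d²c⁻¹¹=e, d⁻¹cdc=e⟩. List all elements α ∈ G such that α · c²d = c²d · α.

⟨c²d⟩ ⊆ C_G(c²d) since powers of c²d commute with c²d; so |C_G(c²d)| ≥ |⟨c²d⟩| = 4.
By orbit–stabilizer, |C_G(c²d)| = |G| / |conj. class of c²d| = 44 / 11 = 4.
The 4 elements commuting with c²d are {e, c¹¹, c²d, c²d⁻¹}.

Answer: {e, c¹¹, c²d, c²d⁻¹}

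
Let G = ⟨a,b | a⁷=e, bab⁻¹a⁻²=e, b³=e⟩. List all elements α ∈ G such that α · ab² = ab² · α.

⟨ab²⟩ ⊆ C_G(ab²) since powers of ab² commute with ab²; so |C_G(ab²)| ≥ |⟨ab²⟩| = 3.
By orbit–stabilizer, |C_G(ab²)| = |G| / |conj. class of ab²| = 21 / 7 = 3.
The 3 elements commuting with ab² are {e, ab², a⁵b}.

Answer: {e, ab², a⁵b}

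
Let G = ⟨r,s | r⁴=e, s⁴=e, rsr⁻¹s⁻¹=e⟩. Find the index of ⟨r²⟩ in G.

First find ord(r²) by computing successive powers:
  (r²)¹ = r², (r²)² = e.
So |⟨r²⟩| = ord(r²) = 2. With |G| = 16, by Lagrange [G : ⟨r²⟩] = 16/2 = 8.

Answer: 8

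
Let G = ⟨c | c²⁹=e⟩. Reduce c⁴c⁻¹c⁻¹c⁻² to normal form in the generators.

Multiply left to right, reducing at each step:
  (c⁴) · c⁻¹ = c³
  (c³) · c⁻¹ = c²
  (c²) · c⁻² = e

Answer: e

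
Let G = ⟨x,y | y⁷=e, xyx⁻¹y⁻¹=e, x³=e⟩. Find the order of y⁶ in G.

Compute successive powers until reaching e:
  (y⁶)¹ = y⁶, (y⁶)² = y⁵, (y⁶)³ = y⁴, (y⁶)⁴ = y³, (y⁶)⁵ = y², (y⁶)⁶ = y, (y⁶)⁷ = e.
The smallest positive k with (y⁶)ᵏ = e is 7.

Answer: 7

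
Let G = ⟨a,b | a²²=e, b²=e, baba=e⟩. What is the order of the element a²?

Compute successive powers until reaching e:
  (a²)¹ = a², (a²)² = a⁴, (a²)³ = a⁶, (a²)⁴ = a⁸, (a²)⁵ = a¹⁰, (a²)⁶ = a¹², (a²)⁷ = a¹⁴, (a²)⁸ = a¹⁶, (a²)⁹ = a¹⁸, (a²)¹⁰ = a²⁰, (a²)¹¹ = e.
The smallest positive k with (a²)ᵏ = e is 11.

Answer: 11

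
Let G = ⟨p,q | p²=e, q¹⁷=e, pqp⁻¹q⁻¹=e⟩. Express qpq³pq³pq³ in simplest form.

Multiply left to right, reducing at each step:
  q · p = pq
  (pq) · q³ = pq⁴
  (pq⁴) · p = q⁴
  (q⁴) · q³ = q⁷
  (q⁷) · p = pq⁷
  (pq⁷) · q³ = pq¹⁰

Answer: pq¹⁰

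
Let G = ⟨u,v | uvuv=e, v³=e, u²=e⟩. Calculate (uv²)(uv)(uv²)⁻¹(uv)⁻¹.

[(uv²), (uv)] = (uv²)·(uv)·(uv²)⁻¹·(uv)⁻¹.
  (uv²) · (uv) = v²
  (v²) · (uv²) = u
  u · (uv) = v

Answer: v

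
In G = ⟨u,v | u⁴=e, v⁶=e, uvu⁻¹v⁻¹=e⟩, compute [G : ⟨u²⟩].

First find ord(u²) by computing successive powers:
  (u²)¹ = u², (u²)² = e.
So |⟨u²⟩| = ord(u²) = 2. With |G| = 24, by Lagrange [G : ⟨u²⟩] = 24/2 = 12.

Answer: 12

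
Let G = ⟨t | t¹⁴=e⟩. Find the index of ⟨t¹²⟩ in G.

First find ord(t¹²) by computing successive powers:
  (t¹²)¹ = t¹², (t¹²)² = t¹⁰, (t¹²)³ = t⁸, (t¹²)⁴ = t⁶, (t¹²)⁵ = t⁴, (t¹²)⁶ = t², (t¹²)⁷ = e.
So |⟨t¹²⟩| = ord(t¹²) = 7. With |G| = 14, by Lagrange [G : ⟨t¹²⟩] = 14/7 = 2.

Answer: 2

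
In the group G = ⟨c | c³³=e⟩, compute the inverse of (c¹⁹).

The order of (c¹⁹) is 33 (smallest k with (c¹⁹)ᵏ = e), so (c¹⁹)⁻¹ = (c¹⁹)³² = c¹⁴.
Check: (c¹⁹) · (c¹⁴) → (c¹⁹) · c¹⁴ = e, giving e as required.

Answer: c¹⁴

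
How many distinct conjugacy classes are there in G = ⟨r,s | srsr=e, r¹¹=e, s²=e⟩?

The conjugacy classes (representative and size) are:
  [e] (size 1), [r¹⁰] (size 2), [r²] (size 2), [r³] (size 2), [r⁷] (size 2), [r⁶] (size 2), [r²s] (size 11).
Class equation: 1 + 2 + 2 + 2 + 2 + 2 + 11 = 22 = |G|. So G has 7 conjugacy classes.

Answer: 7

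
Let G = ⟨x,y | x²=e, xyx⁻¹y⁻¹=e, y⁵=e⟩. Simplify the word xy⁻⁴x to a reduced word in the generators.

Multiply left to right, reducing at each step:
  x · y⁻⁴ = xy
  (xy) · x = y

Answer: y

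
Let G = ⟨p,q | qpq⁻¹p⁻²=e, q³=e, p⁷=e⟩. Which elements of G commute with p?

⟨p⟩ ⊆ C_G(p) since powers of p commute with p; so |C_G(p)| ≥ |⟨p⟩| = 7.
By orbit–stabilizer, |C_G(p)| = |G| / |conj. class of p| = 21 / 3 = 7.
The 7 elements commuting with p are {e, p, p², p³, p⁴, p⁵, p⁶}.

Answer: {e, p, p², p³, p⁴, p⁵, p⁶}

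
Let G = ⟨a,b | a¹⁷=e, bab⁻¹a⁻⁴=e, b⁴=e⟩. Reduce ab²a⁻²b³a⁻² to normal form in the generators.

Multiply left to right, reducing at each step:
  a · b² = ab²
  (ab²) · a⁻² = a³b²
  (a³b²) · b³ = a³b
  (a³b) · a⁻² = a¹²b

Answer: a¹²b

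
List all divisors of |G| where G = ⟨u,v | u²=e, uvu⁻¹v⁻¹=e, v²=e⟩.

|G| = 4 = 2². By Lagrange's theorem the order of any subgroup divides 4; the divisors of 4 are 1, 2, 4.

Answer: 1, 2, 4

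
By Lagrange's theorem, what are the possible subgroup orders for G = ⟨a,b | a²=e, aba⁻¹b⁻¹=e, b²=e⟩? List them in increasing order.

|G| = 4 = 2². By Lagrange's theorem the order of any subgroup divides 4; the divisors of 4 are 1, 2, 4.

Answer: 1, 2, 4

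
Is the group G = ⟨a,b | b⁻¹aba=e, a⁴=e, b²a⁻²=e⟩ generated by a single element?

Every cyclic group is abelian. But a·b = ab while b·a = ab⁻¹, so a·b ≠ b·a and G is not abelian. Hence G is not cyclic.

Answer: No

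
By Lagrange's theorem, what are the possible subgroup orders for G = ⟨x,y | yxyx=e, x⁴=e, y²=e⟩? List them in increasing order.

|G| = 8 = 2³. By Lagrange's theorem the order of any subgroup divides 8; the divisors of 8 are 1, 2, 4, 8.

Answer: 1, 2, 4, 8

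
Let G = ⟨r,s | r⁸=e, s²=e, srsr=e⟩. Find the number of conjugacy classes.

The conjugacy classes (representative and size) are:
  [e] (size 1), [r] (size 2), [r⁶] (size 2), [r³] (size 2), [r⁴] (size 1), [s] (size 4), [r⁵s] (size 4).
Class equation: 1 + 2 + 2 + 2 + 1 + 4 + 4 = 16 = |G|. So G has 7 conjugacy classes.

Answer: 7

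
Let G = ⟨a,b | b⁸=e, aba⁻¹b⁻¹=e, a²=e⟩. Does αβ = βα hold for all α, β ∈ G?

Each pair of generators commutes: a·b = ab = b·a. Since the generators pairwise commute, every element of G commutes with every other, so G is abelian.

Answer: Yes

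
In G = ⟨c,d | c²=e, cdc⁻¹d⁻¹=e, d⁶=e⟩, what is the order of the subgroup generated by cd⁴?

|⟨cd⁴⟩| equals the order of cd⁴. Compute successive powers until reaching e:
  (cd⁴)¹ = cd⁴, (cd⁴)² = d², (cd⁴)³ = c, (cd⁴)⁴ = d⁴, (cd⁴)⁵ = cd², (cd⁴)⁶ = e.
The smallest positive k with (cd⁴)ᵏ = e is 6, so |⟨cd⁴⟩| = 6.

Answer: 6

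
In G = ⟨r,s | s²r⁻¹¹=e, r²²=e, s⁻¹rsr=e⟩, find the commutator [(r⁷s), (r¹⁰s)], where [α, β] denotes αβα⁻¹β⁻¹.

[(r⁷s), (r¹⁰s)] = (r⁷s)·(r¹⁰s)·(r⁷s)⁻¹·(r¹⁰s)⁻¹.
  (r⁷s) · (r¹⁰s) = r⁸
  (r⁸) · (r⁷s⁻¹) = r⁴s
  (r⁴s) · (r¹⁰s⁻¹) = r¹⁶

Answer: r¹⁶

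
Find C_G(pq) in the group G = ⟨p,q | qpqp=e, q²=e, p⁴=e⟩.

⟨pq⟩ ⊆ C_G(pq) since powers of pq commute with pq; so |C_G(pq)| ≥ |⟨pq⟩| = 2.
By orbit–stabilizer, |C_G(pq)| = |G| / |conj. class of pq| = 8 / 2 = 4.
The 4 elements commuting with pq are {e, p², p³q, pq}.

Answer: {e, p², p³q, pq}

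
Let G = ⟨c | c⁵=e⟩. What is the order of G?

G is generated by a single element, so G is cyclic. The relator gives c⁵ = e and no smaller power is forced to be e, so the 5 powers {c, e, c², c³, c⁴} are distinct. Hence |G| = 5.

Answer: 5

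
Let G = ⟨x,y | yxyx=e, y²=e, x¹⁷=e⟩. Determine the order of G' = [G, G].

G' = [G, G] is generated by all commutators. The generator-pair commutators are: [x, y] = x².
The subgroup they normally generate is {e, x, x², x³, x⁴, x⁵, x⁶, x⁷, x⁸, x⁹, x¹⁰, x¹¹, x¹², x¹³, x¹⁴, x¹⁵, x¹⁶}, of order 17.
Check: |G/G'| = 34/17 = 2 is the order of the abelianisation.

Answer: 17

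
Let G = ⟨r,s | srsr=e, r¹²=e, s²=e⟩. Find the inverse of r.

The order of r is 12 (smallest k with rᵏ = e), so r⁻¹ = r¹¹ = r¹¹.
Check: r · (r¹¹) → r · r¹¹ = e, giving e as required.

Answer: r¹¹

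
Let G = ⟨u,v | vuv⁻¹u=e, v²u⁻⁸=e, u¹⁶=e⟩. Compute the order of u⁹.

Compute successive powers until reaching e:
  (u⁹)¹ = u⁹, (u⁹)² = u², (u⁹)³ = u¹¹, (u⁹)⁴ = u⁴, (u⁹)⁵ = u¹³, (u⁹)⁶ = u⁶, (u⁹)⁷ = u¹⁵, (u⁹)⁸ = u⁸, (u⁹)⁹ = u, (u⁹)¹⁰ = u¹⁰, (u⁹)¹¹ = u³, (u⁹)¹² = u¹², (u⁹)¹³ = u⁵, (u⁹)¹⁴ = u¹⁴, (u⁹)¹⁵ = u⁷, (u⁹)¹⁶ = e.
The smallest positive k with (u⁹)ᵏ = e is 16.

Answer: 16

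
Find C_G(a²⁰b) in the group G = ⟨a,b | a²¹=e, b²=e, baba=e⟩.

⟨a²⁰b⟩ ⊆ C_G(a²⁰b) since powers of a²⁰b commute with a²⁰b; so |C_G(a²⁰b)| ≥ |⟨a²⁰b⟩| = 2.
By orbit–stabilizer, |C_G(a²⁰b)| = |G| / |conj. class of a²⁰b| = 42 / 21 = 2.
The 2 elements commuting with a²⁰b are {e, a²⁰b}.

Answer: {e, a²⁰b}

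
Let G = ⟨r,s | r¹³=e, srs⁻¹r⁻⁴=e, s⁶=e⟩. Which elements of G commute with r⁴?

⟨r⁴⟩ ⊆ C_G(r⁴) since powers of r⁴ commute with r⁴; so |C_G(r⁴)| ≥ |⟨r⁴⟩| = 13.
By orbit–stabilizer, |C_G(r⁴)| = |G| / |conj. class of r⁴| = 78 / 6 = 13.
The 13 elements commuting with r⁴ are {e, r, r², r³, r⁴, r⁵, r⁶, r⁷, r⁸, r⁹, r¹⁰, r¹¹, r¹²}.

Answer: {e, r, r², r³, r⁴, r⁵, r⁶, r⁷, r⁸, r⁹, r¹⁰, r¹¹, r¹²}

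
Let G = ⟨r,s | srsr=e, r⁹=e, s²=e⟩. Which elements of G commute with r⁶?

⟨r⁶⟩ ⊆ C_G(r⁶) since powers of r⁶ commute with r⁶; so |C_G(r⁶)| ≥ |⟨r⁶⟩| = 3.
By orbit–stabilizer, |C_G(r⁶)| = |G| / |conj. class of r⁶| = 18 / 2 = 9.
The 9 elements commuting with r⁶ are {e, r, r², r³, r⁴, r⁵, r⁶, r⁷, r⁸}.

Answer: {e, r, r², r³, r⁴, r⁵, r⁶, r⁷, r⁸}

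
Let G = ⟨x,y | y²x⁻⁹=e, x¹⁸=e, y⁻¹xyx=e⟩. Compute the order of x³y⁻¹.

Compute successive powers until reaching e:
  (x³y⁻¹)¹ = x³y⁻¹, (x³y⁻¹)² = x⁹, (x³y⁻¹)³ = x³y, (x³y⁻¹)⁴ = e.
The smallest positive k with (x³y⁻¹)ᵏ = e is 4.

Answer: 4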